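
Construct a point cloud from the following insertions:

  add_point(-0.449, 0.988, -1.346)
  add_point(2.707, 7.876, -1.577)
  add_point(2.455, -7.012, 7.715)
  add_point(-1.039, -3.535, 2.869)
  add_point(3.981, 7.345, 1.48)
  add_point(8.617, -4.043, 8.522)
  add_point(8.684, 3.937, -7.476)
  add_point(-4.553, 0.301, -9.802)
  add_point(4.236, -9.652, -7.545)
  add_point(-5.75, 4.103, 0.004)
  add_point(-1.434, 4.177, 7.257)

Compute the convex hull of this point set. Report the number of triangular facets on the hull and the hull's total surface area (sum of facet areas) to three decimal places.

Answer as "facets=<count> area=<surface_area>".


facets=16 area=836.013

Extreme-point indices: [1, 2, 3, 4, 5, 6, 7, 8, 9, 10] — 10 of 11 on the boundary.

Triangle areas on the boundary:
  f1: (p5, p8, p6) → 115.9326
  f2: (p7, p8, p6) → 83.4737
  f3: (p4, p5, p6) → 75.6143
  f4: (p2, p5, p8) → 53.4866
  f5: (p10, p4, p5) → 54.6217
  f6: (p10, p2, p9) → 49.0903
  f7: (p10, p2, p5) → 40.5807
  f8: (p1, p7, p6) → 59.3083
  f9: (p1, p4, p6) → 14.9885
  f10: (p1, p7, p9) → 49.4000
  f11: (p1, p10, p9) → 37.5718
  f12: (p1, p10, p4) → 12.8784
  f13: (p3, p7, p8) → 78.2565
  f14: (p3, p2, p8) → 45.2312
  f15: (p3, p7, p9) → 49.7485
  f16: (p3, p2, p9) → 15.8302
Σ area = 836.013

Euler characteristic 10−24+16 = 2 ✓


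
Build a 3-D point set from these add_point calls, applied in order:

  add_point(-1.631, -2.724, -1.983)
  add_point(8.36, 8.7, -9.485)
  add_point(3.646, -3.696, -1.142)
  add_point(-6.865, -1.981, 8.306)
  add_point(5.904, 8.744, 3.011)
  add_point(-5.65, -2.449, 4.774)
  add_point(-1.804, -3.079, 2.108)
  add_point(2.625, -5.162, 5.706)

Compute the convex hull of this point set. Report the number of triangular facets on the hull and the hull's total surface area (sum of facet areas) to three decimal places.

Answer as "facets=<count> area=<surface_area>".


facets=10 area=493.112

7 of the 8 inputs are extreme points: [0, 1, 2, 3, 4, 5, 7].

Per-facet area ½‖(b−a)×(c−a)‖:
  f1: (p4, p1, p3) → 100.2826
  f2: (p4, p7, p3) → 75.1143
  f3: (p4, p7, p1) → 90.2685
  f4: (p5, p1, p3) → 29.8288
  f5: (p5, p0, p1) → 50.1121
  f6: (p5, p7, p3) → 15.9876
  f7: (p5, p0, p7) → 31.5407
  f8: (p2, p7, p1) → 38.3299
  f9: (p2, p0, p1) → 42.4495
  f10: (p2, p0, p7) → 19.1981
Σ area = 493.112

Euler: V−E+F = 7−15+10 = 2.


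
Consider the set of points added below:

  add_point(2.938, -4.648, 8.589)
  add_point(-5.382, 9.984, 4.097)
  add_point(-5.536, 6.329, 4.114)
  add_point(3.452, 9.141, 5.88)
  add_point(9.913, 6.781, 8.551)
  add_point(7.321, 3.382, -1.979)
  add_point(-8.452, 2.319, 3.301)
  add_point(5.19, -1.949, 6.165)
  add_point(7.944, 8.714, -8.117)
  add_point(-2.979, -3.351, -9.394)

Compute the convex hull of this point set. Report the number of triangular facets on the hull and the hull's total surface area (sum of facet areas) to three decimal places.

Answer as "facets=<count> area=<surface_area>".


facets=14 area=865.017

Hull vertices (9/10): indices [0, 1, 3, 4, 5, 6, 7, 8, 9].

Facet areas (half cross-product norm):
  f1: (p9, p0, p6) → 105.8776
  f2: (p1, p0, p6) → 59.1370
  f3: (p1, p0, p4) → 103.0141
  f4: (p1, p9, p6) → 59.1851
  f5: (p1, p8, p9) → 136.3565
  f6: (p5, p8, p4) → 40.5347
  f7: (p5, p8, p9) → 58.5542
  f8: (p3, p8, p4) → 54.1336
  f9: (p3, p1, p4) → 9.8344
  f10: (p3, p1, p8) → 66.1283
  f11: (p7, p9, p0) → 36.8266
  f12: (p7, p5, p9) → 71.5657
  f13: (p7, p0, p4) → 16.5272
  f14: (p7, p5, p4) → 47.3418
Σ area = 865.017

Euler: V−E+F = 9−21+14 = 2.


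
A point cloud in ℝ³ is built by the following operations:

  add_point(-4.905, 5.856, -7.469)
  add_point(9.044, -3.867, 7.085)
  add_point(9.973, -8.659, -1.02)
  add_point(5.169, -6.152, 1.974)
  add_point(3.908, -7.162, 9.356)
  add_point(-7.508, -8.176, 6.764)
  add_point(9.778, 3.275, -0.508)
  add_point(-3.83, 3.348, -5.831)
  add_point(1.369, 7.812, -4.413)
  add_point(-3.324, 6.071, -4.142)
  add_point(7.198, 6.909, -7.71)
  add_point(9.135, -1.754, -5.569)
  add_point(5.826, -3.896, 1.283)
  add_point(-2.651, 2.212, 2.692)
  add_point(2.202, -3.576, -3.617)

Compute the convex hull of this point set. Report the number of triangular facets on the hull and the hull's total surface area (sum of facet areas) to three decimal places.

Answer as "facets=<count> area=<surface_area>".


facets=20 area=864.149

Hull vertices (12/15): indices [0, 1, 2, 4, 5, 6, 8, 9, 10, 11, 13, 14].

Facet areas (half cross-product norm):
  f1: (p4, p2, p5) → 68.1663
  f2: (p13, p4, p5) → 65.9050
  f3: (p13, p6, p8) → 50.1677
  f4: (p14, p2, p5) → 70.9241
  f5: (p14, p0, p5) → 92.5163
  f6: (p10, p0, p8) → 21.1368
  f7: (p10, p6, p8) → 28.4869
  f8: (p9, p0, p8) → 8.5822
  f9: (p9, p13, p8) → 19.5570
  f10: (p9, p0, p5) → 31.2780
  f11: (p9, p13, p5) → 35.3874
  f12: (p1, p13, p4) → 42.6597
  f13: (p1, p13, p6) → 64.0876
  f14: (p1, p4, p2) → 30.5791
  f15: (p1, p6, p2) → 47.4115
  f16: (p11, p6, p2) → 29.2410
  f17: (p11, p10, p6) → 28.6695
  f18: (p11, p14, p2) → 29.8653
  f19: (p11, p14, p0) → 44.4796
  f20: (p11, p10, p0) → 55.0476
Σ area = 864.149

Euler: V−E+F = 12−30+20 = 2.


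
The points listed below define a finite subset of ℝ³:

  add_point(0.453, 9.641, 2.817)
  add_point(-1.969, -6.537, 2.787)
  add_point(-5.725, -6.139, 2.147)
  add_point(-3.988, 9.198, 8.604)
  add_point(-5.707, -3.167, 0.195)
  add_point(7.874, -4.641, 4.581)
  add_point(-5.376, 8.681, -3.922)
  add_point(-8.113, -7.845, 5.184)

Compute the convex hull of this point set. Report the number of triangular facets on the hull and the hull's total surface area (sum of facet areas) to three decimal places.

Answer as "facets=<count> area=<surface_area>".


facets=12 area=575.220

Extreme-point indices: [0, 1, 2, 3, 4, 5, 6, 7] — 8 of 8 on the boundary.

Facet areas (half cross-product norm):
  f1: (p3, p5, p7) → 133.1625
  f2: (p6, p3, p7) → 108.9577
  f3: (p0, p3, p5) → 58.5912
  f4: (p0, p6, p5) → 69.5305
  f5: (p0, p6, p3) → 32.1264
  f6: (p4, p6, p7) → 24.4075
  f7: (p4, p6, p5) → 88.6648
  f8: (p1, p5, p7) → 17.6583
  f9: (p1, p4, p5) → 22.8831
  f10: (p2, p4, p7) → 5.0892
  f11: (p2, p1, p7) → 7.4411
  f12: (p2, p1, p4) → 6.7074
Σ area = 575.220

Euler characteristic 8−18+12 = 2 ✓


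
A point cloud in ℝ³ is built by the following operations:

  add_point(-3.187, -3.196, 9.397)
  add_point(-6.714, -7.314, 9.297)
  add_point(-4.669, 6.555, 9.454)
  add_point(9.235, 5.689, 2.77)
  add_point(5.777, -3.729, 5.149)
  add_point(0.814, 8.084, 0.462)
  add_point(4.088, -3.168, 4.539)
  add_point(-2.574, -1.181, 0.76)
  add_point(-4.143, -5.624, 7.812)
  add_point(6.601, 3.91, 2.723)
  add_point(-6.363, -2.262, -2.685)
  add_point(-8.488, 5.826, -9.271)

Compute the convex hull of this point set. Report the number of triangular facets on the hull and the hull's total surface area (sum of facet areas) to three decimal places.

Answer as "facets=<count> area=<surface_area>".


facets=12 area=745.147

8 of the 12 inputs are extreme points: [0, 1, 2, 3, 4, 5, 10, 11].

Facet areas (half cross-product norm):
  f1: (p2, p1, p11) → 133.6540
  f2: (p4, p3, p11) → 109.3479
  f3: (p4, p2, p3) → 74.6093
  f4: (p5, p3, p11) → 39.3000
  f5: (p5, p2, p11) → 70.7338
  f6: (p5, p2, p3) → 46.9335
  f7: (p10, p1, p11) → 35.3745
  f8: (p10, p4, p11) → 63.1068
  f9: (p10, p4, p1) → 81.0486
  f10: (p0, p2, p1) → 20.2515
  f11: (p0, p4, p1) → 22.7005
  f12: (p0, p4, p2) → 48.0870
Σ area = 745.147

Euler characteristic 8−18+12 = 2 ✓


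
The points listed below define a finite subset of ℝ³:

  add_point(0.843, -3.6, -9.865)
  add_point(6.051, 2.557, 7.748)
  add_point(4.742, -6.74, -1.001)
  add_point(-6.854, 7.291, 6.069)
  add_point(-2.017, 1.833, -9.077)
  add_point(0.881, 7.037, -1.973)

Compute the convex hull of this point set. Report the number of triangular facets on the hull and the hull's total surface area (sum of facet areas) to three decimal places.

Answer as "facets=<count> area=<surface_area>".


facets=8 area=506.004

6 of the 6 inputs are extreme points: [0, 1, 2, 3, 4, 5].

Triangle areas on the boundary:
  f1: (p2, p1, p3) → 88.6403
  f2: (p0, p2, p3) → 98.5007
  f3: (p0, p2, p1) → 59.6013
  f4: (p5, p1, p3) → 63.6957
  f5: (p5, p0, p1) → 77.3493
  f6: (p4, p0, p3) → 44.0357
  f7: (p4, p5, p3) → 48.4966
  f8: (p4, p5, p0) → 25.6847
Σ area = 506.004

Euler characteristic 6−12+8 = 2 ✓


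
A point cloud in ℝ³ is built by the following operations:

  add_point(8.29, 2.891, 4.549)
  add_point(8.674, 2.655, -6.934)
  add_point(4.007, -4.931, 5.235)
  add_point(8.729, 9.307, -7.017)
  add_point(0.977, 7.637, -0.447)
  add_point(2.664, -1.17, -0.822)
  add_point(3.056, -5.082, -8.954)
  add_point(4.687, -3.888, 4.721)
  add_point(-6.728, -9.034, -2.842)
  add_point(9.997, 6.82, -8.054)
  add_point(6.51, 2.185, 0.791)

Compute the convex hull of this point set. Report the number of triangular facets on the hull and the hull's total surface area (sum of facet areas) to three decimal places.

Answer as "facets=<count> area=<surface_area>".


facets=14 area=633.307

Extreme-point indices: [0, 1, 2, 3, 4, 6, 7, 8, 9] — 9 of 11 on the boundary.

Facet areas (half cross-product norm):
  f1: (p6, p2, p8) → 77.7400
  f2: (p4, p2, p8) → 98.2689
  f3: (p1, p6, p9) → 11.6759
  f4: (p1, p6, p2) → 67.2289
  f5: (p0, p4, p2) → 44.6985
  f6: (p0, p1, p9) → 25.1710
  f7: (p3, p0, p9) → 19.6311
  f8: (p3, p0, p4) → 51.1197
  f9: (p3, p6, p9) → 17.4529
  f10: (p3, p6, p8) → 80.6609
  f11: (p3, p4, p8) → 88.3412
  f12: (p7, p1, p2) → 5.2899
  f13: (p7, p0, p2) → 1.9143
  f14: (p7, p0, p1) → 44.1138
Σ area = 633.307

Check V−E+F: 9 − 21 + 14 = 2.


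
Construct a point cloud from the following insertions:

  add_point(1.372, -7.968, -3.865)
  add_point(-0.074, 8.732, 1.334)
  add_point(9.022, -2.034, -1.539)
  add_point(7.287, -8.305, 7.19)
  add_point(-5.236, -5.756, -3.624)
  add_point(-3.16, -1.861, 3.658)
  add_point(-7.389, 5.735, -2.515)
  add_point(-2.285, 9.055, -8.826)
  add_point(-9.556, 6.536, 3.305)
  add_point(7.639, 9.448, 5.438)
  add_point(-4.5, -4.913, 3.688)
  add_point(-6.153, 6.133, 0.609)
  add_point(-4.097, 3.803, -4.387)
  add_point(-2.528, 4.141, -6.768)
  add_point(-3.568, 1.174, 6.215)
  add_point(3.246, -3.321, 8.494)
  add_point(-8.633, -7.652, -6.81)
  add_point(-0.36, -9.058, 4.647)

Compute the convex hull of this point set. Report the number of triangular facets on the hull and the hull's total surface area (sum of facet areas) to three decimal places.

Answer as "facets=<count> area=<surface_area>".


13 of the 18 inputs are extreme points: [0, 1, 2, 3, 6, 7, 8, 9, 10, 14, 15, 16, 17].

Facet areas (half cross-product norm):
  f1: (p10, p16, p8) → 72.6162
  f2: (p10, p16, p17) → 33.5398
  f3: (p0, p16, p17) → 45.4942
  f4: (p7, p9, p2) → 108.3470
  f5: (p7, p0, p2) → 84.7267
  f6: (p7, p0, p16) → 90.1166
  f7: (p14, p9, p8) → 58.7480
  f8: (p14, p15, p9) → 56.0878
  f9: (p14, p10, p8) → 26.6900
  f10: (p14, p15, p17) → 32.8031
  f11: (p14, p10, p17) → 17.3371
  f12: (p3, p15, p17) → 23.6668
  f13: (p3, p0, p2) → 52.0598
  f14: (p3, p0, p17) → 35.2257
  f15: (p3, p9, p2) → 73.3955
  f16: (p3, p15, p9) → 40.1923
  f17: (p1, p9, p8) → 28.0189
  f18: (p1, p7, p8) → 51.6526
  f19: (p1, p7, p9) → 34.9703
  f20: (p6, p16, p8) → 40.9886
  f21: (p6, p7, p8) → 15.6405
  f22: (p6, p7, p16) → 60.7417
Σ area = 1083.059

Euler characteristic 13−33+22 = 2 ✓

facets=22 area=1083.059


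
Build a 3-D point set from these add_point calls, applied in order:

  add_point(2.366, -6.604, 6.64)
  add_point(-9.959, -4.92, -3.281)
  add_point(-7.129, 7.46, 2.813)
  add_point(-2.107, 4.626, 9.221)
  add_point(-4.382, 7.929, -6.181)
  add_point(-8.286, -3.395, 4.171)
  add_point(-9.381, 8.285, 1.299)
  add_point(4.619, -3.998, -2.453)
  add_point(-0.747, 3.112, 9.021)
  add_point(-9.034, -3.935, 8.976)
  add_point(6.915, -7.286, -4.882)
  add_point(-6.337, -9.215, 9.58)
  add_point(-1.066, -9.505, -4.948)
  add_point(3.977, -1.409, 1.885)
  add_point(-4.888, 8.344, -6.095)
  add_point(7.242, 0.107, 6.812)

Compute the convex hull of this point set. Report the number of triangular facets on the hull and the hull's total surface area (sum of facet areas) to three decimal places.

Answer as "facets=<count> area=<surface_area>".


Points on the hull: [0, 1, 2, 3, 4, 6, 8, 9, 10, 11, 12, 14, 15] (13 of 16).

Facet areas (half cross-product norm):
  f1: (p4, p14, p1) → 4.5833
  f2: (p4, p12, p1) → 72.5112
  f3: (p4, p14, p15) → 4.8708
  f4: (p3, p14, p15) → 85.2491
  f5: (p11, p12, p1) → 69.5299
  f6: (p11, p9, p1) → 36.6696
  f7: (p11, p3, p9) → 30.0580
  f8: (p10, p4, p15) → 122.8191
  f9: (p10, p4, p12) → 73.4330
  f10: (p10, p11, p12) → 60.7434
  f11: (p6, p3, p9) → 61.6805
  f12: (p6, p14, p1) → 58.5653
  f13: (p6, p9, p1) → 78.8992
  f14: (p8, p3, p15) → 4.2907
  f15: (p8, p11, p15) → 59.5547
  f16: (p8, p11, p3) → 12.7235
  f17: (p0, p11, p15) → 26.1918
  f18: (p0, p10, p15) → 50.8720
  f19: (p0, p10, p11) → 47.1671
  f20: (p2, p3, p14) → 31.5920
  f21: (p2, p6, p14) → 12.2571
  f22: (p2, p6, p3) → 3.6270
Σ area = 1007.888

Euler characteristic 13−33+22 = 2 ✓

facets=22 area=1007.888


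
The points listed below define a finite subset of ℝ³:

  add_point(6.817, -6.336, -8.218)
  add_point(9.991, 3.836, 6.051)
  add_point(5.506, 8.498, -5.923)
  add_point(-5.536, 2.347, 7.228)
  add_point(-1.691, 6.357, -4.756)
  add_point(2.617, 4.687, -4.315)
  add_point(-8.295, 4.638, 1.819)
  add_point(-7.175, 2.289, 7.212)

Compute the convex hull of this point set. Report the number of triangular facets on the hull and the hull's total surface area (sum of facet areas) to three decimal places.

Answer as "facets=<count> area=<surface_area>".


Extreme-point indices: [0, 1, 2, 3, 4, 6, 7] — 7 of 8 on the boundary.

Triangle areas on the boundary:
  f1: (p2, p1, p6) → 108.1204
  f2: (p2, p0, p1) → 99.7384
  f3: (p7, p1, p6) → 51.5097
  f4: (p7, p0, p6) → 63.2229
  f5: (p4, p0, p6) → 68.5204
  f6: (p4, p2, p6) → 20.7247
  f7: (p4, p2, p0) → 56.3993
  f8: (p3, p0, p1) → 137.2352
  f9: (p3, p7, p1) → 1.3343
  f10: (p3, p7, p0) → 14.7899
Σ area = 621.595

Euler: V−E+F = 7−15+10 = 2.

facets=10 area=621.595


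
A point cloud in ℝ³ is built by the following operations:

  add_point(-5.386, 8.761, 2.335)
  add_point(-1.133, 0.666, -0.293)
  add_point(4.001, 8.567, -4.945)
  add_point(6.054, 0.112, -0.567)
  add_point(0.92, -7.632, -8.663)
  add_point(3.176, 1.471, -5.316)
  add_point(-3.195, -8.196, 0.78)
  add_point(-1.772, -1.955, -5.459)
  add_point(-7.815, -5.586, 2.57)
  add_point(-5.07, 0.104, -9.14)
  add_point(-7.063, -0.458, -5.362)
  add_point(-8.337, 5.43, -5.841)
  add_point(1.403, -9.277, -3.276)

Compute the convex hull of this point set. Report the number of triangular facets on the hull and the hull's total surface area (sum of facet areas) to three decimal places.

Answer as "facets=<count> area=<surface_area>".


facets=16 area=681.019

Extreme-point indices: [0, 2, 3, 4, 6, 8, 9, 10, 11, 12] — 10 of 13 on the boundary.

Triangle areas on the boundary:
  f1: (p0, p8, p11) → 62.3279
  f2: (p0, p8, p3) → 95.1341
  f3: (p4, p12, p3) → 30.5828
  f4: (p6, p12, p3) → 33.6891
  f5: (p6, p8, p3) → 32.9922
  f6: (p6, p4, p12) → 15.1668
  f7: (p6, p4, p8) → 23.1904
  f8: (p2, p4, p3) → 59.2201
  f9: (p2, p0, p11) → 52.8603
  f10: (p2, p0, p3) → 57.5994
  f11: (p9, p2, p11) → 43.8883
  f12: (p9, p2, p4) → 63.9783
  f13: (p10, p4, p8) → 53.1486
  f14: (p10, p9, p4) → 20.9016
  f15: (p10, p8, p11) → 23.3853
  f16: (p10, p9, p11) → 12.9540
Σ area = 681.019

Euler characteristic 10−24+16 = 2 ✓


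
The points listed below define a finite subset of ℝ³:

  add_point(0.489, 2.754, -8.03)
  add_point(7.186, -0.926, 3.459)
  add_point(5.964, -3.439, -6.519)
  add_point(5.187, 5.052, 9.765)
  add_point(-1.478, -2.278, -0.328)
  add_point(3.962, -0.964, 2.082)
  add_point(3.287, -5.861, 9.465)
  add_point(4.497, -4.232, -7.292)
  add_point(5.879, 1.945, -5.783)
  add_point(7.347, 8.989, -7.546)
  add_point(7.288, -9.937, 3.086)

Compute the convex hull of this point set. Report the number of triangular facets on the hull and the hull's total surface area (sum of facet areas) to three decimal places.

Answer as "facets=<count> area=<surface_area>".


Hull vertices (9/11): indices [0, 1, 2, 3, 4, 6, 7, 9, 10].

Triangle areas on the boundary:
  f1: (p7, p10, p4) → 52.5694
  f2: (p6, p10, p4) → 46.9236
  f3: (p6, p3, p4) → 62.0600
  f4: (p6, p3, p10) → 43.2941
  f5: (p1, p10, p9) → 51.4496
  f6: (p1, p3, p9) → 65.8334
  f7: (p1, p3, p10) → 28.6502
  f8: (p0, p7, p4) → 34.2921
  f9: (p0, p7, p9) → 36.7010
  f10: (p0, p3, p4) → 65.0660
  f11: (p0, p3, p9) → 81.5343
  f12: (p2, p10, p9) → 58.2289
  f13: (p2, p7, p9) → 10.1100
  f14: (p2, p7, p10) → 10.5178
Σ area = 647.231

Check V−E+F: 9 − 21 + 14 = 2.

facets=14 area=647.231


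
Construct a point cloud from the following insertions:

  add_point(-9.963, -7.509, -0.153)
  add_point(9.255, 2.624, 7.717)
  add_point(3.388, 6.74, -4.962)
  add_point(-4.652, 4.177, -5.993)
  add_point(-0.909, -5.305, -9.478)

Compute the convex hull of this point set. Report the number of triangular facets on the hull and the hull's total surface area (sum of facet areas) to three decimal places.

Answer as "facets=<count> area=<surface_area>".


Extreme-point indices: [0, 1, 2, 3, 4] — 5 of 5 on the boundary.

Triangle areas on the boundary:
  f1: (p4, p1, p0) → 139.3539
  f2: (p4, p2, p1) → 97.3854
  f3: (p3, p1, p0) → 137.5965
  f4: (p3, p2, p1) → 56.7037
  f5: (p3, p4, p0) → 67.2705
  f6: (p3, p4, p2) → 45.7807
Σ area = 544.091

Euler characteristic 5−9+6 = 2 ✓

facets=6 area=544.091


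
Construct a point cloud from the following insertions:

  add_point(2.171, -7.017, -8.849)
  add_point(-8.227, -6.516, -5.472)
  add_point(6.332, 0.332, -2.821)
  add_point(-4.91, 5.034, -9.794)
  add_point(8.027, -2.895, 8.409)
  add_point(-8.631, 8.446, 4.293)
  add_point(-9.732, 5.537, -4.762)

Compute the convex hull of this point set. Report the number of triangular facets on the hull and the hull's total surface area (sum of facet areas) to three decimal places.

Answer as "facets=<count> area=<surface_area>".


facets=10 area=796.291

7 of the 7 inputs are extreme points: [0, 1, 2, 3, 4, 5, 6].

Area of each hull facet:
  f1: (p1, p0, p4) → 102.2439
  f2: (p1, p3, p6) → 41.6623
  f3: (p1, p3, p0) → 66.4425
  f4: (p2, p0, p4) → 55.6850
  f5: (p2, p3, p0) → 67.5967
  f6: (p5, p1, p6) → 54.7359
  f7: (p5, p1, p4) → 170.7023
  f8: (p5, p2, p4) → 107.9809
  f9: (p5, p3, p6) → 26.1499
  f10: (p5, p2, p3) → 103.0916
Σ area = 796.291

Euler characteristic 7−15+10 = 2 ✓


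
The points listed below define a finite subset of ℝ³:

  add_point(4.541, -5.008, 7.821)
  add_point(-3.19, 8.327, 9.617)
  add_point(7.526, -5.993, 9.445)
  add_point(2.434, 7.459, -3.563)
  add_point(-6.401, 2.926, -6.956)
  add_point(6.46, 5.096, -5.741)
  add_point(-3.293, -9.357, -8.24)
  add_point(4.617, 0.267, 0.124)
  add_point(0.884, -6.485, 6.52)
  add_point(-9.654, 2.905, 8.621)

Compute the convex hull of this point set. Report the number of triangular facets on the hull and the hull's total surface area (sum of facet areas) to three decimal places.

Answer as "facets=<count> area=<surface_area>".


Points on the hull: [1, 2, 3, 4, 5, 6, 8, 9] (8 of 10).

Facet areas (half cross-product norm):
  f1: (p1, p2, p9) → 75.8568
  f2: (p4, p6, p9) → 100.2210
  f3: (p4, p1, p9) → 67.5361
  f4: (p8, p2, p9) → 42.6239
  f5: (p8, p6, p9) → 111.1319
  f6: (p8, p6, p2) → 43.7486
  f7: (p5, p1, p2) → 146.1087
  f8: (p5, p6, p2) → 156.1458
  f9: (p5, p4, p6) → 83.2021
  f10: (p3, p4, p1) → 75.3221
  f11: (p3, p5, p1) → 25.5806
  f12: (p3, p5, p4) → 25.5781
Σ area = 953.056

Euler: V−E+F = 8−18+12 = 2.

facets=12 area=953.056


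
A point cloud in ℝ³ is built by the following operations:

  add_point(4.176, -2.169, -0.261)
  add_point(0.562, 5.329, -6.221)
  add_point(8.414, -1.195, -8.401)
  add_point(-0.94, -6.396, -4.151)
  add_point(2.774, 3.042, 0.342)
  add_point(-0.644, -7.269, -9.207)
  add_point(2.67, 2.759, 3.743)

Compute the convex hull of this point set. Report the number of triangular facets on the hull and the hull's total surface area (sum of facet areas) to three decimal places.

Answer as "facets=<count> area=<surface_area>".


Hull vertices (7/7): indices [0, 1, 2, 3, 4, 5, 6].

Per-facet area ½‖(b−a)×(c−a)‖:
  f1: (p6, p1, p3) → 58.3615
  f2: (p5, p2, p3) → 27.9011
  f3: (p5, p1, p3) → 30.8360
  f4: (p5, p1, p2) → 55.1072
  f5: (p0, p2, p3) → 35.3741
  f6: (p0, p6, p3) → 20.5920
  f7: (p0, p6, p2) → 24.7942
  f8: (p4, p1, p2) → 36.9912
  f9: (p4, p6, p2) → 12.4811
  f10: (p4, p6, p1) → 5.0777
Σ area = 307.516

Euler characteristic 7−15+10 = 2 ✓

facets=10 area=307.516


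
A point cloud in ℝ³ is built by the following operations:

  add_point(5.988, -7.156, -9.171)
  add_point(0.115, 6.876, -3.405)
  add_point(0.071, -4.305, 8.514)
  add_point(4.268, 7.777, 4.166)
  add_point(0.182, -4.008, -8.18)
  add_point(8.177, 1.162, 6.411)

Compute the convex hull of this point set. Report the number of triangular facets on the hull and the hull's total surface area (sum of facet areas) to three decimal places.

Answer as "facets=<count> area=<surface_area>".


facets=8 area=507.026

Hull vertices (6/6): indices [0, 1, 2, 3, 4, 5].

Per-facet area ½‖(b−a)×(c−a)‖:
  f1: (p3, p5, p2) → 39.7630
  f2: (p0, p5, p2) → 87.6876
  f3: (p0, p3, p5) → 71.0050
  f4: (p1, p3, p2) → 58.5985
  f5: (p1, p0, p3) → 68.7932
  f6: (p4, p0, p2) → 55.1596
  f7: (p4, p1, p2) → 91.5604
  f8: (p4, p1, p0) → 34.4588
Σ area = 507.026

Euler characteristic 6−12+8 = 2 ✓


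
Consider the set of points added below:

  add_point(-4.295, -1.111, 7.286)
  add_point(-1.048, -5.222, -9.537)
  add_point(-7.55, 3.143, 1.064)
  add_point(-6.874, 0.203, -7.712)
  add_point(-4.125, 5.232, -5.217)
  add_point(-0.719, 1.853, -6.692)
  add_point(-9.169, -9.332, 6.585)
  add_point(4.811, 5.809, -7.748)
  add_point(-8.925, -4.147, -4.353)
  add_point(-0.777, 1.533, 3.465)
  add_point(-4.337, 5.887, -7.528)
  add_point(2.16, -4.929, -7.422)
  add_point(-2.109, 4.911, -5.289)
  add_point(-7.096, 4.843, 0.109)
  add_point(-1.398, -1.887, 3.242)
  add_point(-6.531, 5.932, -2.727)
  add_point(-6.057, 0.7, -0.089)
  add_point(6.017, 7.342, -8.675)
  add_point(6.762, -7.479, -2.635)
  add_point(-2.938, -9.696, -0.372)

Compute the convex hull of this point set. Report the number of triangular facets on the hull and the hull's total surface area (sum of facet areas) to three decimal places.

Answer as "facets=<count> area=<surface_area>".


Points on the hull: [0, 1, 2, 3, 6, 8, 9, 10, 11, 13, 15, 17, 18, 19] (14 of 20).

Facet areas (half cross-product norm):
  f1: (p0, p18, p6) → 77.3958
  f2: (p19, p18, p6) → 29.2168
  f3: (p19, p1, p18) → 46.9103
  f4: (p11, p17, p18) → 44.9138
  f5: (p11, p1, p18) → 6.4924
  f6: (p11, p1, p17) → 23.9947
  f7: (p8, p19, p6) → 42.0428
  f8: (p8, p19, p1) → 39.9201
  f9: (p10, p1, p17) → 61.0110
  f10: (p10, p15, p17) → 23.9274
  f11: (p9, p17, p18) → 92.8929
  f12: (p9, p0, p18) → 36.3216
  f13: (p2, p0, p6) → 38.6410
  f14: (p2, p8, p6) → 54.5953
  f15: (p3, p8, p1) → 23.7957
  f16: (p3, p10, p1) → 24.0727
  f17: (p3, p8, p15) → 21.8506
  f18: (p3, p10, p15) → 16.2862
  f19: (p13, p9, p0) → 22.9705
  f20: (p13, p2, p0) → 5.7743
  f21: (p13, p15, p17) → 17.3941
  f22: (p13, p9, p17) → 58.8111
  f23: (p13, p8, p15) → 15.7350
  f24: (p13, p2, p8) → 8.3167
Σ area = 833.282

Euler: V−E+F = 14−36+24 = 2.

facets=24 area=833.282


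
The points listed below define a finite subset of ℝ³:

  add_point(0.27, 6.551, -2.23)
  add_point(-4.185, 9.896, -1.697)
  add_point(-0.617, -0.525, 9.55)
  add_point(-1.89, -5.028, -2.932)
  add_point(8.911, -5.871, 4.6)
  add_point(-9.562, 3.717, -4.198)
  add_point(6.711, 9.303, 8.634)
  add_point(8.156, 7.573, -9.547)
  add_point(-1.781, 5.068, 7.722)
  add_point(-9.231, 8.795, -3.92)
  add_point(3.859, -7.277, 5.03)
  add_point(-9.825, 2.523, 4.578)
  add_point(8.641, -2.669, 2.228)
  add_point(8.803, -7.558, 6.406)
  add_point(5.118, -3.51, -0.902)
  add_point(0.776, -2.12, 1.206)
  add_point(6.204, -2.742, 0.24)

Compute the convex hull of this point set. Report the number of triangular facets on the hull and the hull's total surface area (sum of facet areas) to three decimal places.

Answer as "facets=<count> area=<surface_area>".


Points on the hull: [1, 2, 3, 4, 5, 6, 7, 8, 9, 10, 11, 13, 14] (13 of 17).

Triangle areas on the boundary:
  f1: (p6, p7, p4) → 135.8335
  f2: (p1, p6, p7) → 107.8494
  f3: (p8, p2, p11) → 26.9995
  f4: (p8, p6, p2) → 27.9396
  f5: (p14, p7, p4) → 40.3678
  f6: (p14, p3, p7) → 52.5883
  f7: (p10, p2, p11) → 46.5750
  f8: (p10, p3, p11) → 66.8867
  f9: (p5, p3, p7) → 99.7920
  f10: (p5, p3, p11) → 50.9160
  f11: (p13, p10, p3) → 16.4345
  f12: (p13, p14, p4) → 5.5873
  f13: (p13, p14, p3) → 29.3215
  f14: (p13, p10, p2) → 22.1138
  f15: (p13, p6, p4) → 17.4028
  f16: (p13, p6, p2) → 74.7862
  f17: (p9, p1, p7) → 35.8738
  f18: (p9, p5, p7) → 46.6608
  f19: (p9, p5, p11) → 22.5025
  f20: (p9, p8, p11) → 47.5297
  f21: (p9, p1, p6) → 17.0635
  f22: (p9, p8, p6) → 61.7428
Σ area = 1052.767

Check V−E+F: 13 − 33 + 22 = 2.

facets=22 area=1052.767


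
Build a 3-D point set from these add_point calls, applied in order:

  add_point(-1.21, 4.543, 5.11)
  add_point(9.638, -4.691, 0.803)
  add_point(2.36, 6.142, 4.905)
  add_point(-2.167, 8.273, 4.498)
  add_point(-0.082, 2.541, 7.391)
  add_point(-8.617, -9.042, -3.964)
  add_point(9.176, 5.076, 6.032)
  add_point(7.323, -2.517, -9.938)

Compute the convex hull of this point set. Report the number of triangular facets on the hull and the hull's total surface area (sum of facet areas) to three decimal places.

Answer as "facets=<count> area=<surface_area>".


Hull vertices (6/8): indices [1, 3, 4, 5, 6, 7].

Area of each hull facet:
  f1: (p7, p1, p5) → 99.9705
  f2: (p7, p3, p5) → 165.8016
  f3: (p4, p1, p5) → 120.5961
  f4: (p4, p3, p5) → 61.3636
  f5: (p6, p4, p1) → 53.3301
  f6: (p6, p4, p3) → 32.7199
  f7: (p6, p7, p1) → 59.7454
  f8: (p6, p7, p3) → 105.1166
Σ area = 698.644

Euler: V−E+F = 6−12+8 = 2.

facets=8 area=698.644


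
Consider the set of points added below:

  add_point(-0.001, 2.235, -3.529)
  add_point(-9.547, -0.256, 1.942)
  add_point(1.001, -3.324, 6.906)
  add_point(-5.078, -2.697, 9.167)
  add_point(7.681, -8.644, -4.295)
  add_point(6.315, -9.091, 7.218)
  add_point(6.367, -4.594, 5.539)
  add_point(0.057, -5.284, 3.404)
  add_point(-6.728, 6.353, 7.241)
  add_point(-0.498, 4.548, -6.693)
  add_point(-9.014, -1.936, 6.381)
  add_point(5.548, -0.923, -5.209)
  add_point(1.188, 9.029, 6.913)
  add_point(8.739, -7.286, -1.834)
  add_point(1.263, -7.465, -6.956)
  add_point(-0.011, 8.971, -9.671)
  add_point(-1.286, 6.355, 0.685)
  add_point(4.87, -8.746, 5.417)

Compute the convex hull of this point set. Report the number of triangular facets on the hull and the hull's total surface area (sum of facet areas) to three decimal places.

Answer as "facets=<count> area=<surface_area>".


Points on the hull: [1, 3, 4, 5, 6, 8, 10, 11, 12, 13, 14, 15, 17] (13 of 18).

Area of each hull facet:
  f1: (p14, p15, p1) → 119.9375
  f2: (p3, p5, p12) → 89.0612
  f3: (p6, p12, p13) → 52.2414
  f4: (p6, p5, p13) → 19.6802
  f5: (p6, p5, p12) → 19.3281
  f6: (p4, p14, p15) → 56.2423
  f7: (p4, p5, p13) → 11.4404
  f8: (p4, p14, p5) → 39.3180
  f9: (p8, p3, p12) → 38.8536
  f10: (p8, p15, p1) → 77.6048
  f11: (p8, p15, p12) → 69.4915
  f12: (p10, p3, p5) → 23.4405
  f13: (p10, p14, p1) → 36.0192
  f14: (p10, p8, p1) → 20.1516
  f15: (p10, p8, p3) → 20.9393
  f16: (p11, p4, p13) → 11.7318
  f17: (p11, p4, p15) → 16.8911
  f18: (p11, p12, p13) → 61.4944
  f19: (p11, p15, p12) → 93.1366
  f20: (p17, p14, p5) → 5.7832
  f21: (p17, p10, p5) → 14.8413
  f22: (p17, p10, p14) → 97.5612
Σ area = 995.189

Check V−E+F: 13 − 33 + 22 = 2.

facets=22 area=995.189


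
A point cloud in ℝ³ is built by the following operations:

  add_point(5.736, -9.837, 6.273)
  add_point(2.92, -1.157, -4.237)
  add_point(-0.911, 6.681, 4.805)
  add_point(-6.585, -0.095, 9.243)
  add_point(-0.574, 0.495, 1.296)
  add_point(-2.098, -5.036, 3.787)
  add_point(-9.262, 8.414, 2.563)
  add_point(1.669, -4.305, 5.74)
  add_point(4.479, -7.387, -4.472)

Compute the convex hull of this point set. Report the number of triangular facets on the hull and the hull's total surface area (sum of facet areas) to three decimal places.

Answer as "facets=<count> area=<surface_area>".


facets=10 area=536.417

7 of the 9 inputs are extreme points: [0, 1, 2, 3, 5, 6, 8].

Triangle areas on the boundary:
  f1: (p2, p3, p6) → 41.6717
  f2: (p2, p3, p0) → 78.5823
  f3: (p5, p3, p6) → 47.2208
  f4: (p5, p8, p6) → 75.2239
  f5: (p5, p3, p0) → 34.2055
  f6: (p5, p8, p0) → 46.9371
  f7: (p1, p8, p0) → 34.8757
  f8: (p1, p2, p0) → 87.0654
  f9: (p1, p8, p6) → 36.6972
  f10: (p1, p2, p6) → 53.9375
Σ area = 536.417

Euler characteristic 7−15+10 = 2 ✓


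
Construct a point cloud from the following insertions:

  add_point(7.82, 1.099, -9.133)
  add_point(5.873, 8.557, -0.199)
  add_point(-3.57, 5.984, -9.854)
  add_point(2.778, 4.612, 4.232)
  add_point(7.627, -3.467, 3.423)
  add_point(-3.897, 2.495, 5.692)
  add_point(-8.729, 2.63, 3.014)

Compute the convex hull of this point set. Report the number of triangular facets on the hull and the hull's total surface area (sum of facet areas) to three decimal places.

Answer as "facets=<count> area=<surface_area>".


facets=10 area=569.955

Points on the hull: [0, 1, 2, 3, 4, 5, 6] (7 of 7).

Triangle areas on the boundary:
  f1: (p4, p0, p6) → 115.6937
  f2: (p4, p1, p0) → 68.3664
  f3: (p2, p0, p6) → 86.9759
  f4: (p2, p1, p6) → 92.1672
  f5: (p2, p1, p0) → 68.4395
  f6: (p5, p1, p6) → 32.2480
  f7: (p5, p4, p6) → 26.2528
  f8: (p3, p4, p1) → 30.9366
  f9: (p3, p5, p1) → 16.0647
  f10: (p3, p5, p4) → 32.8100
Σ area = 569.955

Euler: V−E+F = 7−15+10 = 2.


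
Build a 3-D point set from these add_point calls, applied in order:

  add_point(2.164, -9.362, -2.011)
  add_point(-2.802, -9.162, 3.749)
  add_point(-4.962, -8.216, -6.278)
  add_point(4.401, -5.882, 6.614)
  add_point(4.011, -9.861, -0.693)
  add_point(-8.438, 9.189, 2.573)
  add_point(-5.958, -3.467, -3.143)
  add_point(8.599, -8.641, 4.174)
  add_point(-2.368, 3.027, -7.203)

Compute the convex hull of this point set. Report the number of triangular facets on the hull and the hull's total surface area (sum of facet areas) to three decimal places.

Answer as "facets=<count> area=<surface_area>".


9 of the 9 inputs are extreme points: [0, 1, 2, 3, 4, 5, 6, 7, 8].

Area of each hull facet:
  f1: (p8, p7, p5) → 127.4769
  f2: (p8, p4, p7) → 48.6638
  f3: (p1, p4, p7) → 27.4005
  f4: (p3, p7, p5) → 36.7558
  f5: (p3, p1, p5) → 80.5366
  f6: (p3, p1, p7) → 22.4061
  f7: (p6, p1, p5) → 63.7330
  f8: (p2, p1, p4) → 39.4329
  f9: (p2, p6, p1) → 27.0479
  f10: (p2, p8, p5) → 72.1983
  f11: (p2, p6, p5) → 6.3650
  f12: (p0, p8, p4) → 12.5203
  f13: (p0, p2, p4) → 1.0882
  f14: (p0, p2, p8) → 48.5201
Σ area = 614.145

Check V−E+F: 9 − 21 + 14 = 2.

facets=14 area=614.145


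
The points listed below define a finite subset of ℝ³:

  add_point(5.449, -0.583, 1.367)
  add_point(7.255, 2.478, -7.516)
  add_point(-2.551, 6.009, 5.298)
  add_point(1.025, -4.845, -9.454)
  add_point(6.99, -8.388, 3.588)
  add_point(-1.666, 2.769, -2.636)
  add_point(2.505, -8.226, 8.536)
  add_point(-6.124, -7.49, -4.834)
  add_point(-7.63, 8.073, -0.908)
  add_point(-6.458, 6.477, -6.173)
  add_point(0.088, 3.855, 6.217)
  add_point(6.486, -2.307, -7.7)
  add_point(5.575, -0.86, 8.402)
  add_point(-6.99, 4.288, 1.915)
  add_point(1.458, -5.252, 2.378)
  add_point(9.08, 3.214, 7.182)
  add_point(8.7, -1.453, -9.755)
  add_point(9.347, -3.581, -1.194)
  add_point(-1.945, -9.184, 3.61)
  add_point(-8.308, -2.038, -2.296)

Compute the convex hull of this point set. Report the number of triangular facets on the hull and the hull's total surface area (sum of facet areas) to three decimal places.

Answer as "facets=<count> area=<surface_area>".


15 of the 20 inputs are extreme points: [1, 2, 3, 4, 6, 7, 8, 9, 12, 13, 15, 16, 17, 18, 19].

Triangle areas on the boundary:
  f1: (p16, p15, p17) → 38.2408
  f2: (p13, p8, p19) → 17.4997
  f3: (p9, p8, p19) → 26.4443
  f4: (p4, p16, p17) → 19.7938
  f5: (p4, p15, p17) → 38.5157
  f6: (p4, p15, p6) → 40.8417
  f7: (p2, p13, p6) → 44.8959
  f8: (p2, p15, p8) → 32.3950
  f9: (p2, p13, p8) → 13.6011
  f10: (p3, p9, p16) → 57.7572
  f11: (p3, p4, p16) → 60.1980
  f12: (p1, p16, p15) → 31.0635
  f13: (p1, p9, p16) → 28.0937
  f14: (p1, p15, p8) → 122.1896
  f15: (p1, p9, p8) → 37.5544
  f16: (p12, p15, p6) → 8.0490
  f17: (p12, p2, p6) → 42.2676
  f18: (p12, p2, p15) → 30.4969
  f19: (p7, p3, p4) → 64.4397
  f20: (p7, p9, p19) → 25.8088
  f21: (p7, p3, p9) → 59.1398
  f22: (p18, p4, p6) → 22.2854
  f23: (p18, p7, p4) → 39.0246
  f24: (p18, p7, p19) → 30.5848
  f25: (p18, p13, p19) → 42.9491
  f26: (p18, p13, p6) → 47.7460
Σ area = 1021.876

Euler: V−E+F = 15−39+26 = 2.

facets=26 area=1021.876


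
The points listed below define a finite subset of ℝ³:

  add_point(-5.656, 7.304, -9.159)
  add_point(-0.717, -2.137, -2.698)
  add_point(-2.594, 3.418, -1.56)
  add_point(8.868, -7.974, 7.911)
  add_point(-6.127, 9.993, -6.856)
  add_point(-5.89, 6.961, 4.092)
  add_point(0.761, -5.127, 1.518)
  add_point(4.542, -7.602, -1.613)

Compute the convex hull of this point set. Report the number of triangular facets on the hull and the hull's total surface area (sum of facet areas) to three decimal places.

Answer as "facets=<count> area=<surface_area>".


facets=10 area=496.013

Extreme-point indices: [0, 1, 3, 4, 5, 6, 7] — 7 of 8 on the boundary.

Triangle areas on the boundary:
  f1: (p0, p3, p4) → 48.2476
  f2: (p5, p3, p4) → 112.4654
  f3: (p5, p0, p4) → 18.4370
  f4: (p7, p0, p3) → 82.4712
  f5: (p7, p1, p0) → 22.1404
  f6: (p6, p7, p1) → 14.7769
  f7: (p6, p1, p0) → 11.6981
  f8: (p6, p5, p0) → 91.6901
  f9: (p6, p5, p3) → 66.0058
  f10: (p6, p7, p3) → 28.0806
Σ area = 496.013

Euler characteristic 7−15+10 = 2 ✓


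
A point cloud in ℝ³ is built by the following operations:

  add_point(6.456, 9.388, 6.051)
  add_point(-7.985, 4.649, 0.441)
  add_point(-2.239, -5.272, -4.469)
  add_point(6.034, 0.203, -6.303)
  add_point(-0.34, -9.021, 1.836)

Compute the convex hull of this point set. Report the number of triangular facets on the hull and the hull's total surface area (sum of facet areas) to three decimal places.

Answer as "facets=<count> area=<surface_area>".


5 of the 5 inputs are extreme points: [0, 1, 2, 3, 4].

Triangle areas on the boundary:
  f1: (p4, p0, p1) → 124.5420
  f2: (p3, p0, p1) → 109.6644
  f3: (p3, p4, p0) → 106.4798
  f4: (p2, p4, p1) → 46.4671
  f5: (p2, p3, p1) → 62.9033
  f6: (p2, p3, p4) → 37.3345
Σ area = 487.391

Check V−E+F: 5 − 9 + 6 = 2.

facets=6 area=487.391


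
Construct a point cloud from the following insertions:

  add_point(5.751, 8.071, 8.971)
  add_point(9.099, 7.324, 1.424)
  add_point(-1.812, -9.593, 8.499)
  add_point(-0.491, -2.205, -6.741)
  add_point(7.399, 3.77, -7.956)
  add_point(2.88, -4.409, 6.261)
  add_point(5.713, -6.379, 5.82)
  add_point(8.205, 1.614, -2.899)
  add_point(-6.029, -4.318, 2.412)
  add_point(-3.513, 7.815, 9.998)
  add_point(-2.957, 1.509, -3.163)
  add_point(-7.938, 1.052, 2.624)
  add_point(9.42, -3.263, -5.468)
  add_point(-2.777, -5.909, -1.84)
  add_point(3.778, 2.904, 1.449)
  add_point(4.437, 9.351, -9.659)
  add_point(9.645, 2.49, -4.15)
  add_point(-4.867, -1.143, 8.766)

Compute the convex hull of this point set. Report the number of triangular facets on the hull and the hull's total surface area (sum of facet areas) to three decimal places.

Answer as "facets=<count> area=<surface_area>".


facets=26 area=1042.160

Points on the hull: [0, 1, 2, 3, 4, 6, 8, 9, 10, 11, 12, 13, 15, 16, 17] (15 of 18).

Area of each hull facet:
  f1: (p17, p9, p11) → 32.7177
  f2: (p17, p9, p2) → 19.9209
  f3: (p0, p9, p2) → 81.5916
  f4: (p8, p17, p11) → 18.8630
  f5: (p8, p17, p2) → 29.8428
  f6: (p15, p0, p9) → 87.1995
  f7: (p15, p9, p11) → 105.1427
  f8: (p13, p12, p2) → 69.3694
  f9: (p13, p12, p3) → 32.3337
  f10: (p13, p8, p2) → 25.3161
  f11: (p13, p3, p11) → 31.7026
  f12: (p13, p8, p11) → 13.8686
  f13: (p6, p0, p2) → 60.7234
  f14: (p6, p12, p2) → 40.4348
  f15: (p1, p15, p16) → 37.7300
  f16: (p1, p15, p0) → 38.0546
  f17: (p1, p6, p0) → 58.8337
  f18: (p1, p12, p16) → 13.0582
  f19: (p1, p6, p12) → 74.1220
  f20: (p4, p12, p16) → 13.5561
  f21: (p4, p15, p16) → 11.1273
  f22: (p4, p12, p3) → 35.6822
  f23: (p4, p15, p3) → 32.0647
  f24: (p10, p3, p11) → 15.2702
  f25: (p10, p15, p11) → 28.1997
  f26: (p10, p15, p3) → 35.4344
Σ area = 1042.160

Euler: V−E+F = 15−39+26 = 2.


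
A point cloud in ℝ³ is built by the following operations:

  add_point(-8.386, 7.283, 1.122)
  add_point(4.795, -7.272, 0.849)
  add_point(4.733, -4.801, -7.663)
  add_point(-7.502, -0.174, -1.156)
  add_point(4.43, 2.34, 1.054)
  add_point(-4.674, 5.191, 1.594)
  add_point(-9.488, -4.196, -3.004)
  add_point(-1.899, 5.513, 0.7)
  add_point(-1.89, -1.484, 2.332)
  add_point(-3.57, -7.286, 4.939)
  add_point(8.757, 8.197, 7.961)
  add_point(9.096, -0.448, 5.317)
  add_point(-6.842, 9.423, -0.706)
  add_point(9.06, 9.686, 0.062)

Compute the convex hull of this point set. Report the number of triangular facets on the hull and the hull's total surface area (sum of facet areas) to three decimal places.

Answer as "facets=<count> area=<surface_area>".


Hull vertices (9/14): indices [0, 1, 2, 6, 9, 10, 11, 12, 13].

Area of each hull facet:
  f1: (p2, p13, p11) → 81.1127
  f2: (p1, p2, p6) → 63.7039
  f3: (p1, p2, p11) → 39.4356
  f4: (p9, p0, p6) → 63.5124
  f5: (p9, p1, p6) → 47.5562
  f6: (p9, p1, p11) → 41.9979
  f7: (p10, p13, p11) → 36.1578
  f8: (p10, p9, p11) → 58.8478
  f9: (p10, p9, p0) → 138.1010
  f10: (p12, p2, p6) → 104.8930
  f11: (p12, p0, p6) → 17.2861
  f12: (p12, p2, p13) → 129.3407
  f13: (p12, p10, p13) → 64.0383
  f14: (p12, p10, p0) → 28.5725
Σ area = 914.556

Euler characteristic 9−21+14 = 2 ✓

facets=14 area=914.556


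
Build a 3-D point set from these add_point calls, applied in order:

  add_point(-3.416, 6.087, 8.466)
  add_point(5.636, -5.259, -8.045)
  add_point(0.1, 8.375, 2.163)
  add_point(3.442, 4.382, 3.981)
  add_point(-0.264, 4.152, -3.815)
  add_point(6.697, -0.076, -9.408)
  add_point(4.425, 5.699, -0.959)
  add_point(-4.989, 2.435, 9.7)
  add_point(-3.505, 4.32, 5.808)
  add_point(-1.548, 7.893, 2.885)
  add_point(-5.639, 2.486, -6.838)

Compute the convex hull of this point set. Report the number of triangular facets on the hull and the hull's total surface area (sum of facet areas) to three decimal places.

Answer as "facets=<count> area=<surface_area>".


facets=14 area=505.868

Extreme-point indices: [0, 1, 2, 3, 5, 6, 7, 9, 10] — 9 of 11 on the boundary.

Per-facet area ½‖(b−a)×(c−a)‖:
  f1: (p2, p5, p10) → 76.6728
  f2: (p1, p5, p10) → 35.0859
  f3: (p1, p7, p10) → 113.4732
  f4: (p0, p7, p10) → 33.0353
  f5: (p9, p2, p10) → 10.9781
  f6: (p9, p0, p10) → 31.4906
  f7: (p9, p0, p2) → 4.1181
  f8: (p3, p1, p7) → 73.1150
  f9: (p3, p0, p7) → 16.6765
  f10: (p3, p1, p5) → 39.5536
  f11: (p3, p0, p2) → 20.4053
  f12: (p6, p2, p5) → 17.6444
  f13: (p6, p3, p5) → 20.3486
  f14: (p6, p3, p2) → 13.2709
Σ area = 505.868

Check V−E+F: 9 − 21 + 14 = 2.
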